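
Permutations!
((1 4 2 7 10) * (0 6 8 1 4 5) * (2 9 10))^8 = (0 1 6 5 8)(4 10 9) = [1, 6, 2, 3, 10, 8, 5, 7, 0, 4, 9]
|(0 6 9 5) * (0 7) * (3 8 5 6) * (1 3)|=|(0 1 3 8 5 7)(6 9)|=6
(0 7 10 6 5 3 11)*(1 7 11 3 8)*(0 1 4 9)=(0 11 1 7 10 6 5 8 4 9)=[11, 7, 2, 3, 9, 8, 5, 10, 4, 0, 6, 1]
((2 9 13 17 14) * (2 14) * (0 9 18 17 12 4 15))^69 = (18)(0 12)(4 9)(13 15) = [12, 1, 2, 3, 9, 5, 6, 7, 8, 4, 10, 11, 0, 15, 14, 13, 16, 17, 18]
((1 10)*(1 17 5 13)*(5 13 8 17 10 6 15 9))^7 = [0, 13, 2, 3, 4, 9, 1, 7, 5, 15, 10, 11, 12, 17, 14, 6, 16, 8] = (1 13 17 8 5 9 15 6)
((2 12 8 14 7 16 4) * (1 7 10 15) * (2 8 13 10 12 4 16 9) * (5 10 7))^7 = (16)(1 15 10 5)(2 9 7 13 12 14 8 4) = [0, 15, 9, 3, 2, 1, 6, 13, 4, 7, 5, 11, 14, 12, 8, 10, 16]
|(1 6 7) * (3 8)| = 6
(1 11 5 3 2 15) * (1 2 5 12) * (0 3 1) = (0 3 5 1 11 12)(2 15) = [3, 11, 15, 5, 4, 1, 6, 7, 8, 9, 10, 12, 0, 13, 14, 2]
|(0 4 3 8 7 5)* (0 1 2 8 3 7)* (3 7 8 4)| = |(0 3 7 5 1 2 4 8)| = 8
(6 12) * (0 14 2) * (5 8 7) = (0 14 2)(5 8 7)(6 12) = [14, 1, 0, 3, 4, 8, 12, 5, 7, 9, 10, 11, 6, 13, 2]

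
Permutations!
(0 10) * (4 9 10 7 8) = (0 7 8 4 9 10) = [7, 1, 2, 3, 9, 5, 6, 8, 4, 10, 0]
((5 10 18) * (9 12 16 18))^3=(5 12)(9 18)(10 16)=[0, 1, 2, 3, 4, 12, 6, 7, 8, 18, 16, 11, 5, 13, 14, 15, 10, 17, 9]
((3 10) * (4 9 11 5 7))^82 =[0, 1, 2, 3, 11, 4, 6, 9, 8, 5, 10, 7] =(4 11 7 9 5)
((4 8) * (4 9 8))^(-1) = (8 9) = [0, 1, 2, 3, 4, 5, 6, 7, 9, 8]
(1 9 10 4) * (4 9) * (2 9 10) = (10)(1 4)(2 9) = [0, 4, 9, 3, 1, 5, 6, 7, 8, 2, 10]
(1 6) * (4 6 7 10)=(1 7 10 4 6)=[0, 7, 2, 3, 6, 5, 1, 10, 8, 9, 4]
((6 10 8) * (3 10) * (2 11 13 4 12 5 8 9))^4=(2 12 3 11 5 10 13 8 9 4 6)=[0, 1, 12, 11, 6, 10, 2, 7, 9, 4, 13, 5, 3, 8]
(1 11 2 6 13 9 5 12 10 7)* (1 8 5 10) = (1 11 2 6 13 9 10 7 8 5 12) = [0, 11, 6, 3, 4, 12, 13, 8, 5, 10, 7, 2, 1, 9]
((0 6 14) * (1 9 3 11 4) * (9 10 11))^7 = (0 6 14)(1 4 11 10)(3 9) = [6, 4, 2, 9, 11, 5, 14, 7, 8, 3, 1, 10, 12, 13, 0]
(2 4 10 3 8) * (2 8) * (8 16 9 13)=(2 4 10 3)(8 16 9 13)=[0, 1, 4, 2, 10, 5, 6, 7, 16, 13, 3, 11, 12, 8, 14, 15, 9]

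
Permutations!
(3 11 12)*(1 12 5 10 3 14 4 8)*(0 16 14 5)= (0 16 14 4 8 1 12 5 10 3 11)= [16, 12, 2, 11, 8, 10, 6, 7, 1, 9, 3, 0, 5, 13, 4, 15, 14]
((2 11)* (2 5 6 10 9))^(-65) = (2 11 5 6 10 9) = [0, 1, 11, 3, 4, 6, 10, 7, 8, 2, 9, 5]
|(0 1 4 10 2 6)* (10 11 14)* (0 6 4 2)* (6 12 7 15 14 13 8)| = |(0 1 2 4 11 13 8 6 12 7 15 14 10)| = 13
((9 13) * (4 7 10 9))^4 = [0, 1, 2, 3, 13, 5, 6, 4, 8, 10, 7, 11, 12, 9] = (4 13 9 10 7)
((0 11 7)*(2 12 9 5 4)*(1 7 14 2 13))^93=(0 9 7 12 1 2 13 14 4 11 5)=[9, 2, 13, 3, 11, 0, 6, 12, 8, 7, 10, 5, 1, 14, 4]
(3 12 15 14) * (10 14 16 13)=(3 12 15 16 13 10 14)=[0, 1, 2, 12, 4, 5, 6, 7, 8, 9, 14, 11, 15, 10, 3, 16, 13]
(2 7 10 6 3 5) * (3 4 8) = (2 7 10 6 4 8 3 5) = [0, 1, 7, 5, 8, 2, 4, 10, 3, 9, 6]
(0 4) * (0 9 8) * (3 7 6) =(0 4 9 8)(3 7 6) =[4, 1, 2, 7, 9, 5, 3, 6, 0, 8]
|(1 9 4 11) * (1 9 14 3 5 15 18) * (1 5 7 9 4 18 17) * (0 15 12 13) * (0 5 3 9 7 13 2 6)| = 26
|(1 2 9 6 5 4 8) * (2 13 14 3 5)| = |(1 13 14 3 5 4 8)(2 9 6)| = 21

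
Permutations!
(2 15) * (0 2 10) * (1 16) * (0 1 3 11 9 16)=[2, 0, 15, 11, 4, 5, 6, 7, 8, 16, 1, 9, 12, 13, 14, 10, 3]=(0 2 15 10 1)(3 11 9 16)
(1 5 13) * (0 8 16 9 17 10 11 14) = (0 8 16 9 17 10 11 14)(1 5 13) = [8, 5, 2, 3, 4, 13, 6, 7, 16, 17, 11, 14, 12, 1, 0, 15, 9, 10]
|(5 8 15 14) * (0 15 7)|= 6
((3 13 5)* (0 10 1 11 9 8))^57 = [11, 8, 2, 3, 4, 5, 6, 7, 1, 10, 9, 0, 12, 13] = (13)(0 11)(1 8)(9 10)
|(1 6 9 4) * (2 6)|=5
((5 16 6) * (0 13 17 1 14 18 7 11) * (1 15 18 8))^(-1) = (0 11 7 18 15 17 13)(1 8 14)(5 6 16) = [11, 8, 2, 3, 4, 6, 16, 18, 14, 9, 10, 7, 12, 0, 1, 17, 5, 13, 15]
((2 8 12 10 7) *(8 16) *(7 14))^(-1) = [0, 1, 7, 3, 4, 5, 6, 14, 16, 9, 12, 11, 8, 13, 10, 15, 2] = (2 7 14 10 12 8 16)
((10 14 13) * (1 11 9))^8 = (1 9 11)(10 13 14) = [0, 9, 2, 3, 4, 5, 6, 7, 8, 11, 13, 1, 12, 14, 10]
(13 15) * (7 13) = (7 13 15) = [0, 1, 2, 3, 4, 5, 6, 13, 8, 9, 10, 11, 12, 15, 14, 7]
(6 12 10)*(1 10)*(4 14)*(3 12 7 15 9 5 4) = (1 10 6 7 15 9 5 4 14 3 12) = [0, 10, 2, 12, 14, 4, 7, 15, 8, 5, 6, 11, 1, 13, 3, 9]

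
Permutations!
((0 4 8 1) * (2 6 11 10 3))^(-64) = (2 6 11 10 3) = [0, 1, 6, 2, 4, 5, 11, 7, 8, 9, 3, 10]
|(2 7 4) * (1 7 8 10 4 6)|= 12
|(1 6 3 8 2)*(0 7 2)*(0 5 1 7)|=10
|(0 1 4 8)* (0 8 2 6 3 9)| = 7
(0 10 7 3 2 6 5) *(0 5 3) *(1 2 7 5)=(0 10 5 1 2 6 3 7)=[10, 2, 6, 7, 4, 1, 3, 0, 8, 9, 5]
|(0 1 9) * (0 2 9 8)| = 6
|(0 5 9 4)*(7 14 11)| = 12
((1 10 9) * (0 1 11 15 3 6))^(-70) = (0 10 11 3)(1 9 15 6) = [10, 9, 2, 0, 4, 5, 1, 7, 8, 15, 11, 3, 12, 13, 14, 6]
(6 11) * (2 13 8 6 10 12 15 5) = [0, 1, 13, 3, 4, 2, 11, 7, 6, 9, 12, 10, 15, 8, 14, 5] = (2 13 8 6 11 10 12 15 5)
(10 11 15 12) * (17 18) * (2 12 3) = (2 12 10 11 15 3)(17 18) = [0, 1, 12, 2, 4, 5, 6, 7, 8, 9, 11, 15, 10, 13, 14, 3, 16, 18, 17]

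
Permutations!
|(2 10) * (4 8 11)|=6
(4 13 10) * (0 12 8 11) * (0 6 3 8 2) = (0 12 2)(3 8 11 6)(4 13 10) = [12, 1, 0, 8, 13, 5, 3, 7, 11, 9, 4, 6, 2, 10]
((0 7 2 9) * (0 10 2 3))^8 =(0 3 7)(2 10 9) =[3, 1, 10, 7, 4, 5, 6, 0, 8, 2, 9]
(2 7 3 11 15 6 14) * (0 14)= [14, 1, 7, 11, 4, 5, 0, 3, 8, 9, 10, 15, 12, 13, 2, 6]= (0 14 2 7 3 11 15 6)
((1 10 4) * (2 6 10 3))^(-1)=(1 4 10 6 2 3)=[0, 4, 3, 1, 10, 5, 2, 7, 8, 9, 6]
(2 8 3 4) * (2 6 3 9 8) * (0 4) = (0 4 6 3)(8 9) = [4, 1, 2, 0, 6, 5, 3, 7, 9, 8]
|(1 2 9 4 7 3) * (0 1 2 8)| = |(0 1 8)(2 9 4 7 3)| = 15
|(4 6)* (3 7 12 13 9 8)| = 6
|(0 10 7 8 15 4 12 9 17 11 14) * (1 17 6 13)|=|(0 10 7 8 15 4 12 9 6 13 1 17 11 14)|=14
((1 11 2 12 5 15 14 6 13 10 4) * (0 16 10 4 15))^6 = (0 13 5 6 12 14 2 15 11 10 1 16 4) = [13, 16, 15, 3, 0, 6, 12, 7, 8, 9, 1, 10, 14, 5, 2, 11, 4]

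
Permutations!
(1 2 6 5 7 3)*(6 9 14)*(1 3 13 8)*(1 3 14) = (1 2 9)(3 14 6 5 7 13 8) = [0, 2, 9, 14, 4, 7, 5, 13, 3, 1, 10, 11, 12, 8, 6]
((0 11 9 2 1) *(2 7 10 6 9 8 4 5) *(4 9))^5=(0 10 1 7 2 9 5 8 4 11 6)=[10, 7, 9, 3, 11, 8, 0, 2, 4, 5, 1, 6]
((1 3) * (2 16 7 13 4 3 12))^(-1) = (1 3 4 13 7 16 2 12) = [0, 3, 12, 4, 13, 5, 6, 16, 8, 9, 10, 11, 1, 7, 14, 15, 2]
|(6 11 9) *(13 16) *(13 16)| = 3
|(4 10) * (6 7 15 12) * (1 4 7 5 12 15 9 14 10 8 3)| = 12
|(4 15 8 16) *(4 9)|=5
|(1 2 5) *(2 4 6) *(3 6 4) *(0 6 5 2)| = |(0 6)(1 3 5)| = 6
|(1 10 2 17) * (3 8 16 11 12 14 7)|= 28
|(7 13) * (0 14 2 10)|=4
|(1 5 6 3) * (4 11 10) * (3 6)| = |(1 5 3)(4 11 10)| = 3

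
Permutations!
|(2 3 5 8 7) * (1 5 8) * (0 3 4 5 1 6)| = 8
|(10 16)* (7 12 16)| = |(7 12 16 10)| = 4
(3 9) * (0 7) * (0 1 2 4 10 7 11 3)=(0 11 3 9)(1 2 4 10 7)=[11, 2, 4, 9, 10, 5, 6, 1, 8, 0, 7, 3]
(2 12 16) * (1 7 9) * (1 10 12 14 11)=(1 7 9 10 12 16 2 14 11)=[0, 7, 14, 3, 4, 5, 6, 9, 8, 10, 12, 1, 16, 13, 11, 15, 2]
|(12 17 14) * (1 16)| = 6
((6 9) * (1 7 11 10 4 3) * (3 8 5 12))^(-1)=(1 3 12 5 8 4 10 11 7)(6 9)=[0, 3, 2, 12, 10, 8, 9, 1, 4, 6, 11, 7, 5]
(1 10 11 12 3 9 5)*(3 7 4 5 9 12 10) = (1 3 12 7 4 5)(10 11) = [0, 3, 2, 12, 5, 1, 6, 4, 8, 9, 11, 10, 7]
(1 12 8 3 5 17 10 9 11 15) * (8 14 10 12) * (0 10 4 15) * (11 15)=(0 10 9 15 1 8 3 5 17 12 14 4 11)=[10, 8, 2, 5, 11, 17, 6, 7, 3, 15, 9, 0, 14, 13, 4, 1, 16, 12]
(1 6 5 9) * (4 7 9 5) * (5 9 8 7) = (1 6 4 5 9)(7 8) = [0, 6, 2, 3, 5, 9, 4, 8, 7, 1]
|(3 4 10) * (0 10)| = |(0 10 3 4)| = 4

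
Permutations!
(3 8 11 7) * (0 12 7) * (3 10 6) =(0 12 7 10 6 3 8 11) =[12, 1, 2, 8, 4, 5, 3, 10, 11, 9, 6, 0, 7]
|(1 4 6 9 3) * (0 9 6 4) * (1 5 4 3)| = |(0 9 1)(3 5 4)| = 3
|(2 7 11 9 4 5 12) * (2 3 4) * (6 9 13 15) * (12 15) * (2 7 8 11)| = 12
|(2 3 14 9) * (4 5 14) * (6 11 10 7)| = 12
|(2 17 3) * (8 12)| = |(2 17 3)(8 12)| = 6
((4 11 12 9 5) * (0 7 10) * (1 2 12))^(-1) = (0 10 7)(1 11 4 5 9 12 2) = [10, 11, 1, 3, 5, 9, 6, 0, 8, 12, 7, 4, 2]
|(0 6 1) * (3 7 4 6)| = |(0 3 7 4 6 1)| = 6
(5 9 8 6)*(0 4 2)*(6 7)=[4, 1, 0, 3, 2, 9, 5, 6, 7, 8]=(0 4 2)(5 9 8 7 6)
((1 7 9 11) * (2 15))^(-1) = (1 11 9 7)(2 15) = [0, 11, 15, 3, 4, 5, 6, 1, 8, 7, 10, 9, 12, 13, 14, 2]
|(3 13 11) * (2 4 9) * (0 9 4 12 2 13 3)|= |(0 9 13 11)(2 12)|= 4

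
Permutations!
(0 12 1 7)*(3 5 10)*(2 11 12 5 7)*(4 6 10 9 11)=(0 5 9 11 12 1 2 4 6 10 3 7)=[5, 2, 4, 7, 6, 9, 10, 0, 8, 11, 3, 12, 1]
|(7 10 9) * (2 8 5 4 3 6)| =|(2 8 5 4 3 6)(7 10 9)| =6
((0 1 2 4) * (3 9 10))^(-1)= (0 4 2 1)(3 10 9)= [4, 0, 1, 10, 2, 5, 6, 7, 8, 3, 9]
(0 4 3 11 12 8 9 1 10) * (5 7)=[4, 10, 2, 11, 3, 7, 6, 5, 9, 1, 0, 12, 8]=(0 4 3 11 12 8 9 1 10)(5 7)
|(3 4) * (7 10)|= 2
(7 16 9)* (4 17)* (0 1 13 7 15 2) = (0 1 13 7 16 9 15 2)(4 17) = [1, 13, 0, 3, 17, 5, 6, 16, 8, 15, 10, 11, 12, 7, 14, 2, 9, 4]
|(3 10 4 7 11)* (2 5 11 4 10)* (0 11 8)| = |(0 11 3 2 5 8)(4 7)| = 6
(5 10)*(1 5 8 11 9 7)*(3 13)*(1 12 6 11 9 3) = (1 5 10 8 9 7 12 6 11 3 13) = [0, 5, 2, 13, 4, 10, 11, 12, 9, 7, 8, 3, 6, 1]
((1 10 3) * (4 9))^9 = (10)(4 9) = [0, 1, 2, 3, 9, 5, 6, 7, 8, 4, 10]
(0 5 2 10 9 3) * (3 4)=(0 5 2 10 9 4 3)=[5, 1, 10, 0, 3, 2, 6, 7, 8, 4, 9]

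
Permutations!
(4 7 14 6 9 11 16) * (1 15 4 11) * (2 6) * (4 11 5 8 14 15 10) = (1 10 4 7 15 11 16 5 8 14 2 6 9) = [0, 10, 6, 3, 7, 8, 9, 15, 14, 1, 4, 16, 12, 13, 2, 11, 5]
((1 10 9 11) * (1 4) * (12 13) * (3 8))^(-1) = (1 4 11 9 10)(3 8)(12 13) = [0, 4, 2, 8, 11, 5, 6, 7, 3, 10, 1, 9, 13, 12]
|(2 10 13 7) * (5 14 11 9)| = |(2 10 13 7)(5 14 11 9)| = 4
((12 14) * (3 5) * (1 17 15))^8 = (1 15 17) = [0, 15, 2, 3, 4, 5, 6, 7, 8, 9, 10, 11, 12, 13, 14, 17, 16, 1]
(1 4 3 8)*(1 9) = [0, 4, 2, 8, 3, 5, 6, 7, 9, 1] = (1 4 3 8 9)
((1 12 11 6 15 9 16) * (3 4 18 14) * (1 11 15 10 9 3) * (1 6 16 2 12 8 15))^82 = [0, 2, 10, 8, 15, 5, 18, 7, 12, 6, 14, 11, 9, 13, 4, 1, 16, 17, 3] = (1 2 10 14 4 15)(3 8 12 9 6 18)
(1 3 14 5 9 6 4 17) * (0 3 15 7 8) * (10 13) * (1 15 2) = (0 3 14 5 9 6 4 17 15 7 8)(1 2)(10 13) = [3, 2, 1, 14, 17, 9, 4, 8, 0, 6, 13, 11, 12, 10, 5, 7, 16, 15]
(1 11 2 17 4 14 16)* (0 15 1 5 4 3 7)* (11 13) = (0 15 1 13 11 2 17 3 7)(4 14 16 5) = [15, 13, 17, 7, 14, 4, 6, 0, 8, 9, 10, 2, 12, 11, 16, 1, 5, 3]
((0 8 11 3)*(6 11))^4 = (0 3 11 6 8) = [3, 1, 2, 11, 4, 5, 8, 7, 0, 9, 10, 6]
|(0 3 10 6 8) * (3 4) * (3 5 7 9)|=|(0 4 5 7 9 3 10 6 8)|=9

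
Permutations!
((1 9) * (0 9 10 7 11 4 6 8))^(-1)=[8, 9, 2, 3, 11, 5, 4, 10, 6, 0, 1, 7]=(0 8 6 4 11 7 10 1 9)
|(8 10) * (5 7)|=2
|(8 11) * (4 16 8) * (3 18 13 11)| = |(3 18 13 11 4 16 8)| = 7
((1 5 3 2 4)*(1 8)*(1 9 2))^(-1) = (1 3 5)(2 9 8 4) = [0, 3, 9, 5, 2, 1, 6, 7, 4, 8]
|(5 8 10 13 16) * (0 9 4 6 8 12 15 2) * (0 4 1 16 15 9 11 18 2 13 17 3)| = 10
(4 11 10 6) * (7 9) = (4 11 10 6)(7 9) = [0, 1, 2, 3, 11, 5, 4, 9, 8, 7, 6, 10]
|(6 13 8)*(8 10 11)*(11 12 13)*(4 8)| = 12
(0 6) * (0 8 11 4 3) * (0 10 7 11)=[6, 1, 2, 10, 3, 5, 8, 11, 0, 9, 7, 4]=(0 6 8)(3 10 7 11 4)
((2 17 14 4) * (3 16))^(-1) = (2 4 14 17)(3 16) = [0, 1, 4, 16, 14, 5, 6, 7, 8, 9, 10, 11, 12, 13, 17, 15, 3, 2]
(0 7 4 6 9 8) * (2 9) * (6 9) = (0 7 4 9 8)(2 6) = [7, 1, 6, 3, 9, 5, 2, 4, 0, 8]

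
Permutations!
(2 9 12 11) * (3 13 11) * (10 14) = (2 9 12 3 13 11)(10 14) = [0, 1, 9, 13, 4, 5, 6, 7, 8, 12, 14, 2, 3, 11, 10]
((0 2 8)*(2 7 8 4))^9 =(8)(2 4) =[0, 1, 4, 3, 2, 5, 6, 7, 8]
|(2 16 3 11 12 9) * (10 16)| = |(2 10 16 3 11 12 9)| = 7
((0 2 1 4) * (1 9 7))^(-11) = (0 2 9 7 1 4) = [2, 4, 9, 3, 0, 5, 6, 1, 8, 7]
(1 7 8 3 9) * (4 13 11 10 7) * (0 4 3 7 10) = (0 4 13 11)(1 3 9)(7 8) = [4, 3, 2, 9, 13, 5, 6, 8, 7, 1, 10, 0, 12, 11]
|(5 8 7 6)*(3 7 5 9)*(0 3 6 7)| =|(0 3)(5 8)(6 9)| =2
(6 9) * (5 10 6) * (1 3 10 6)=[0, 3, 2, 10, 4, 6, 9, 7, 8, 5, 1]=(1 3 10)(5 6 9)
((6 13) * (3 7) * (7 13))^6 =(3 6)(7 13) =[0, 1, 2, 6, 4, 5, 3, 13, 8, 9, 10, 11, 12, 7]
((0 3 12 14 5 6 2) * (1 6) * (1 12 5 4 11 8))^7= [8, 14, 11, 1, 3, 6, 4, 7, 12, 9, 10, 5, 2, 13, 0]= (0 8 12 2 11 5 6 4 3 1 14)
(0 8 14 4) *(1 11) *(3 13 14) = (0 8 3 13 14 4)(1 11) = [8, 11, 2, 13, 0, 5, 6, 7, 3, 9, 10, 1, 12, 14, 4]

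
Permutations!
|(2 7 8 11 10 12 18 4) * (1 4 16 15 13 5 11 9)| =24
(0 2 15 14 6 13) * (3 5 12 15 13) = (0 2 13)(3 5 12 15 14 6) = [2, 1, 13, 5, 4, 12, 3, 7, 8, 9, 10, 11, 15, 0, 6, 14]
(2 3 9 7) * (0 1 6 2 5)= (0 1 6 2 3 9 7 5)= [1, 6, 3, 9, 4, 0, 2, 5, 8, 7]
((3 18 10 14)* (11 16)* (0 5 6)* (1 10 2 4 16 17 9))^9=[0, 17, 3, 10, 18, 5, 6, 7, 8, 11, 9, 4, 12, 13, 1, 15, 2, 16, 14]=(1 17 16 2 3 10 9 11 4 18 14)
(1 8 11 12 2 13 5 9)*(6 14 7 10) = [0, 8, 13, 3, 4, 9, 14, 10, 11, 1, 6, 12, 2, 5, 7] = (1 8 11 12 2 13 5 9)(6 14 7 10)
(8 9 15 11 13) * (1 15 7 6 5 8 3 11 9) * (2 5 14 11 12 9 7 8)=(1 15 7 6 14 11 13 3 12 9 8)(2 5)=[0, 15, 5, 12, 4, 2, 14, 6, 1, 8, 10, 13, 9, 3, 11, 7]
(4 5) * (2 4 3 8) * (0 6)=(0 6)(2 4 5 3 8)=[6, 1, 4, 8, 5, 3, 0, 7, 2]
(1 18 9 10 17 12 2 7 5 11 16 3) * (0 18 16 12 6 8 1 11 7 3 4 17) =(0 18 9 10)(1 16 4 17 6 8)(2 3 11 12)(5 7) =[18, 16, 3, 11, 17, 7, 8, 5, 1, 10, 0, 12, 2, 13, 14, 15, 4, 6, 9]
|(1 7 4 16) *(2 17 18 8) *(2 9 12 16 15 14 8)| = |(1 7 4 15 14 8 9 12 16)(2 17 18)| = 9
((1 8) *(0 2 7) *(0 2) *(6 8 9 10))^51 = (1 9 10 6 8)(2 7) = [0, 9, 7, 3, 4, 5, 8, 2, 1, 10, 6]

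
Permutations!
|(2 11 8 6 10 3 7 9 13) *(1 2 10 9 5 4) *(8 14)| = 13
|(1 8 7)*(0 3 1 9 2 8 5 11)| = |(0 3 1 5 11)(2 8 7 9)| = 20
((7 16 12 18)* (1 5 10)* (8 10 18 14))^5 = (1 12 5 14 18 8 7 10 16) = [0, 12, 2, 3, 4, 14, 6, 10, 7, 9, 16, 11, 5, 13, 18, 15, 1, 17, 8]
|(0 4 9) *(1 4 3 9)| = 6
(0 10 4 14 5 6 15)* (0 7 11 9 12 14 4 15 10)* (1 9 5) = [0, 9, 2, 3, 4, 6, 10, 11, 8, 12, 15, 5, 14, 13, 1, 7] = (1 9 12 14)(5 6 10 15 7 11)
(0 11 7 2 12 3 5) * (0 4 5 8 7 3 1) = (0 11 3 8 7 2 12 1)(4 5) = [11, 0, 12, 8, 5, 4, 6, 2, 7, 9, 10, 3, 1]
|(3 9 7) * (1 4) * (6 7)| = |(1 4)(3 9 6 7)| = 4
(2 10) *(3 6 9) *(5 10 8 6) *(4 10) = (2 8 6 9 3 5 4 10) = [0, 1, 8, 5, 10, 4, 9, 7, 6, 3, 2]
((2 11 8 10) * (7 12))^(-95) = (2 11 8 10)(7 12) = [0, 1, 11, 3, 4, 5, 6, 12, 10, 9, 2, 8, 7]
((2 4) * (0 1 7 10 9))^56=(0 1 7 10 9)=[1, 7, 2, 3, 4, 5, 6, 10, 8, 0, 9]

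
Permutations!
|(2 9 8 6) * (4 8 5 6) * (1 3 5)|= 6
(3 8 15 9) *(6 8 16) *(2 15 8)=[0, 1, 15, 16, 4, 5, 2, 7, 8, 3, 10, 11, 12, 13, 14, 9, 6]=(2 15 9 3 16 6)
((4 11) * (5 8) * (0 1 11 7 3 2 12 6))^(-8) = [1, 11, 12, 2, 7, 5, 0, 3, 8, 9, 10, 4, 6] = (0 1 11 4 7 3 2 12 6)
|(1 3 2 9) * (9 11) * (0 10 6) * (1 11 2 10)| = 10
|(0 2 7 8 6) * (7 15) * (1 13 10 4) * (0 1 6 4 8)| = |(0 2 15 7)(1 13 10 8 4 6)| = 12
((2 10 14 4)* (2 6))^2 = (2 14 6 10 4) = [0, 1, 14, 3, 2, 5, 10, 7, 8, 9, 4, 11, 12, 13, 6]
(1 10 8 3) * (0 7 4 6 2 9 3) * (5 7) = (0 5 7 4 6 2 9 3 1 10 8) = [5, 10, 9, 1, 6, 7, 2, 4, 0, 3, 8]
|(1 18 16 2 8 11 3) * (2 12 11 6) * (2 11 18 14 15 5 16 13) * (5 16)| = 12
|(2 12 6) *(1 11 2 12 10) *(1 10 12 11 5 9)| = |(1 5 9)(2 12 6 11)| = 12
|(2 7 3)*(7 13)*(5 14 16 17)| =4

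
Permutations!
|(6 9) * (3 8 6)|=|(3 8 6 9)|=4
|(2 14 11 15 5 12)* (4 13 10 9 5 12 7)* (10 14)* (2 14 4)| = 20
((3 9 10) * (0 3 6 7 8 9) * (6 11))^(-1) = (0 3)(6 11 10 9 8 7) = [3, 1, 2, 0, 4, 5, 11, 6, 7, 8, 9, 10]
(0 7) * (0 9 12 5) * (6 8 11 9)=(0 7 6 8 11 9 12 5)=[7, 1, 2, 3, 4, 0, 8, 6, 11, 12, 10, 9, 5]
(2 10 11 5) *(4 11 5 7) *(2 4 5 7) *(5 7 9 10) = (2 5 4 11)(9 10) = [0, 1, 5, 3, 11, 4, 6, 7, 8, 10, 9, 2]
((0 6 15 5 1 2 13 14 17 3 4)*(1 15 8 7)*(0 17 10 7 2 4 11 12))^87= (0 2 10 4 11 6 13 7 17 12 8 14 1 3)(5 15)= [2, 3, 10, 0, 11, 15, 13, 17, 14, 9, 4, 6, 8, 7, 1, 5, 16, 12]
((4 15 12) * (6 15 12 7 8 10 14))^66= (15)= [0, 1, 2, 3, 4, 5, 6, 7, 8, 9, 10, 11, 12, 13, 14, 15]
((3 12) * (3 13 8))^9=(3 12 13 8)=[0, 1, 2, 12, 4, 5, 6, 7, 3, 9, 10, 11, 13, 8]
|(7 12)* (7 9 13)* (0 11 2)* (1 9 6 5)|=21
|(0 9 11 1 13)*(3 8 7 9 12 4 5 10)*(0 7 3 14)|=30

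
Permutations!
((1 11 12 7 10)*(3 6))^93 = (1 7 11 10 12)(3 6) = [0, 7, 2, 6, 4, 5, 3, 11, 8, 9, 12, 10, 1]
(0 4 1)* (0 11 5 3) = (0 4 1 11 5 3) = [4, 11, 2, 0, 1, 3, 6, 7, 8, 9, 10, 5]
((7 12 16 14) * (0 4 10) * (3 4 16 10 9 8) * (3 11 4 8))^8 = [14, 1, 2, 4, 8, 5, 6, 10, 9, 11, 16, 3, 0, 13, 12, 15, 7] = (0 14 12)(3 4 8 9 11)(7 10 16)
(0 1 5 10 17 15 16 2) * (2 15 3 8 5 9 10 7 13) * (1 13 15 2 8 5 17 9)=[13, 1, 0, 5, 4, 7, 6, 15, 17, 10, 9, 11, 12, 8, 14, 16, 2, 3]=(0 13 8 17 3 5 7 15 16 2)(9 10)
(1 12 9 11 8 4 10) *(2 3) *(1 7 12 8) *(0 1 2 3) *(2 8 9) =(0 1 9 11 8 4 10 7 12 2) =[1, 9, 0, 3, 10, 5, 6, 12, 4, 11, 7, 8, 2]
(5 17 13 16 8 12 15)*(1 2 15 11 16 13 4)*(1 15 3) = (1 2 3)(4 15 5 17)(8 12 11 16) = [0, 2, 3, 1, 15, 17, 6, 7, 12, 9, 10, 16, 11, 13, 14, 5, 8, 4]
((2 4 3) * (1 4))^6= (1 3)(2 4)= [0, 3, 4, 1, 2]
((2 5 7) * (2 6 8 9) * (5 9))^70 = (9)(5 6)(7 8) = [0, 1, 2, 3, 4, 6, 5, 8, 7, 9]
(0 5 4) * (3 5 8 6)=[8, 1, 2, 5, 0, 4, 3, 7, 6]=(0 8 6 3 5 4)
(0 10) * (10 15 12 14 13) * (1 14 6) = (0 15 12 6 1 14 13 10) = [15, 14, 2, 3, 4, 5, 1, 7, 8, 9, 0, 11, 6, 10, 13, 12]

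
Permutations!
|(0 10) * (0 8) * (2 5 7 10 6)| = 7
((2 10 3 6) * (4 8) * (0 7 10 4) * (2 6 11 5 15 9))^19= (0 2 5 10 8 9 11 7 4 15 3)= [2, 1, 5, 0, 15, 10, 6, 4, 9, 11, 8, 7, 12, 13, 14, 3]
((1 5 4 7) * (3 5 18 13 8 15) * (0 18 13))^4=(18)(1 3)(4 8)(5 13)(7 15)=[0, 3, 2, 1, 8, 13, 6, 15, 4, 9, 10, 11, 12, 5, 14, 7, 16, 17, 18]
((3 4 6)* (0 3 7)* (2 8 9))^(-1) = (0 7 6 4 3)(2 9 8) = [7, 1, 9, 0, 3, 5, 4, 6, 2, 8]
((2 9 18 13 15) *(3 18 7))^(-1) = (2 15 13 18 3 7 9) = [0, 1, 15, 7, 4, 5, 6, 9, 8, 2, 10, 11, 12, 18, 14, 13, 16, 17, 3]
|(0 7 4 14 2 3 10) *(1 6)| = |(0 7 4 14 2 3 10)(1 6)| = 14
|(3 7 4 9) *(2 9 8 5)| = |(2 9 3 7 4 8 5)| = 7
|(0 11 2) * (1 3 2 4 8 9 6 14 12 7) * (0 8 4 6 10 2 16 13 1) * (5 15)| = 12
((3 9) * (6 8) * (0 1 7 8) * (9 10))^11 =(0 1 7 8 6)(3 9 10) =[1, 7, 2, 9, 4, 5, 0, 8, 6, 10, 3]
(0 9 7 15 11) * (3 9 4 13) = [4, 1, 2, 9, 13, 5, 6, 15, 8, 7, 10, 0, 12, 3, 14, 11] = (0 4 13 3 9 7 15 11)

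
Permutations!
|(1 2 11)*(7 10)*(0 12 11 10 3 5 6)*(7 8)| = |(0 12 11 1 2 10 8 7 3 5 6)| = 11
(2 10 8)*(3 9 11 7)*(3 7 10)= (2 3 9 11 10 8)= [0, 1, 3, 9, 4, 5, 6, 7, 2, 11, 8, 10]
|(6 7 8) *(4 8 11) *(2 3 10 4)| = 8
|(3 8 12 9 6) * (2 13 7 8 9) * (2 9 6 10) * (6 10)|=9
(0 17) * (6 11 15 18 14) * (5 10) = [17, 1, 2, 3, 4, 10, 11, 7, 8, 9, 5, 15, 12, 13, 6, 18, 16, 0, 14] = (0 17)(5 10)(6 11 15 18 14)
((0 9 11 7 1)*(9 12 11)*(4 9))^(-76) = (0 1 7 11 12) = [1, 7, 2, 3, 4, 5, 6, 11, 8, 9, 10, 12, 0]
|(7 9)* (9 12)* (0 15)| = 6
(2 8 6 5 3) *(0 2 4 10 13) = (0 2 8 6 5 3 4 10 13) = [2, 1, 8, 4, 10, 3, 5, 7, 6, 9, 13, 11, 12, 0]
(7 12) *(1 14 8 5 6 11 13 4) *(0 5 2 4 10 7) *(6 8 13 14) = [5, 6, 4, 3, 1, 8, 11, 12, 2, 9, 7, 14, 0, 10, 13] = (0 5 8 2 4 1 6 11 14 13 10 7 12)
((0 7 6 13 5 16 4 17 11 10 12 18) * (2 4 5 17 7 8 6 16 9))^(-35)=(0 8 6 13 17 11 10 12 18)(2 4 7 16 5 9)=[8, 1, 4, 3, 7, 9, 13, 16, 6, 2, 12, 10, 18, 17, 14, 15, 5, 11, 0]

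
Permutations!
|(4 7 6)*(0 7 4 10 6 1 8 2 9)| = |(0 7 1 8 2 9)(6 10)| = 6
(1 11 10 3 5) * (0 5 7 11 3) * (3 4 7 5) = (0 3 5 1 4 7 11 10) = [3, 4, 2, 5, 7, 1, 6, 11, 8, 9, 0, 10]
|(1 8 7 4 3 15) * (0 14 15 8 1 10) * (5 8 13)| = |(0 14 15 10)(3 13 5 8 7 4)| = 12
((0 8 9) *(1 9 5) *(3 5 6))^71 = [8, 9, 2, 5, 4, 1, 3, 7, 6, 0] = (0 8 6 3 5 1 9)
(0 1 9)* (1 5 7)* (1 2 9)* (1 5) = (0 1 5 7 2 9) = [1, 5, 9, 3, 4, 7, 6, 2, 8, 0]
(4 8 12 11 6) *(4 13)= (4 8 12 11 6 13)= [0, 1, 2, 3, 8, 5, 13, 7, 12, 9, 10, 6, 11, 4]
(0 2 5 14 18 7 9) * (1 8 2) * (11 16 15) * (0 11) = (0 1 8 2 5 14 18 7 9 11 16 15) = [1, 8, 5, 3, 4, 14, 6, 9, 2, 11, 10, 16, 12, 13, 18, 0, 15, 17, 7]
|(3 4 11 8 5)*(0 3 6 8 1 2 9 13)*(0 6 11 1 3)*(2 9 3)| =10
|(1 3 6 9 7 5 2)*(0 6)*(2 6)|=4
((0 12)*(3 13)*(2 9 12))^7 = (0 12 9 2)(3 13) = [12, 1, 0, 13, 4, 5, 6, 7, 8, 2, 10, 11, 9, 3]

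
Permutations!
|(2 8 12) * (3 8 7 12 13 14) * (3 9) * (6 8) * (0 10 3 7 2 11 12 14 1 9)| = |(0 10 3 6 8 13 1 9 7 14)(11 12)| = 10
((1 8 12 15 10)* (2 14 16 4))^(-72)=(16)(1 15 8 10 12)=[0, 15, 2, 3, 4, 5, 6, 7, 10, 9, 12, 11, 1, 13, 14, 8, 16]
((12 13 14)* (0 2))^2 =(12 14 13) =[0, 1, 2, 3, 4, 5, 6, 7, 8, 9, 10, 11, 14, 12, 13]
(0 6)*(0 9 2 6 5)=(0 5)(2 6 9)=[5, 1, 6, 3, 4, 0, 9, 7, 8, 2]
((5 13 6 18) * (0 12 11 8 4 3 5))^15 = [3, 1, 2, 0, 18, 12, 8, 7, 6, 9, 10, 13, 5, 11, 14, 15, 16, 17, 4] = (0 3)(4 18)(5 12)(6 8)(11 13)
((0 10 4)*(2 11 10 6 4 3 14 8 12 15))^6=(2 12 14 10)(3 11 15 8)=[0, 1, 12, 11, 4, 5, 6, 7, 3, 9, 2, 15, 14, 13, 10, 8]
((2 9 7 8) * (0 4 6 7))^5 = (0 2 7 4 9 8 6) = [2, 1, 7, 3, 9, 5, 0, 4, 6, 8]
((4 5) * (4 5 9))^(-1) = (4 9) = [0, 1, 2, 3, 9, 5, 6, 7, 8, 4]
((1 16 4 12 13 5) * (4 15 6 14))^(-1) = (1 5 13 12 4 14 6 15 16) = [0, 5, 2, 3, 14, 13, 15, 7, 8, 9, 10, 11, 4, 12, 6, 16, 1]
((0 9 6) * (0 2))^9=(0 9 6 2)=[9, 1, 0, 3, 4, 5, 2, 7, 8, 6]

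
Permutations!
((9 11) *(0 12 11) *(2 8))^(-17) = (0 9 11 12)(2 8) = [9, 1, 8, 3, 4, 5, 6, 7, 2, 11, 10, 12, 0]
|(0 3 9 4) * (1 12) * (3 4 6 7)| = |(0 4)(1 12)(3 9 6 7)| = 4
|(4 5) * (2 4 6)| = 4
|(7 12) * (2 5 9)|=|(2 5 9)(7 12)|=6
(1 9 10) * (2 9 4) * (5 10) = [0, 4, 9, 3, 2, 10, 6, 7, 8, 5, 1] = (1 4 2 9 5 10)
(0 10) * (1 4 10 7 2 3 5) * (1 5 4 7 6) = (0 6 1 7 2 3 4 10) = [6, 7, 3, 4, 10, 5, 1, 2, 8, 9, 0]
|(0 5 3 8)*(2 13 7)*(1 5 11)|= |(0 11 1 5 3 8)(2 13 7)|= 6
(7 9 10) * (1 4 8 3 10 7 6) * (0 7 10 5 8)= (0 7 9 10 6 1 4)(3 5 8)= [7, 4, 2, 5, 0, 8, 1, 9, 3, 10, 6]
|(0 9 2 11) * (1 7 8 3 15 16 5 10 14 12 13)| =44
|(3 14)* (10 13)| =|(3 14)(10 13)| =2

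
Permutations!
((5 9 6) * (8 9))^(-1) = [0, 1, 2, 3, 4, 6, 9, 7, 5, 8] = (5 6 9 8)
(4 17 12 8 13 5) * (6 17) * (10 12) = (4 6 17 10 12 8 13 5) = [0, 1, 2, 3, 6, 4, 17, 7, 13, 9, 12, 11, 8, 5, 14, 15, 16, 10]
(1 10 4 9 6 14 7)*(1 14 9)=(1 10 4)(6 9)(7 14)=[0, 10, 2, 3, 1, 5, 9, 14, 8, 6, 4, 11, 12, 13, 7]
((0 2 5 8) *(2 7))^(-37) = [5, 1, 0, 3, 4, 7, 6, 8, 2] = (0 5 7 8 2)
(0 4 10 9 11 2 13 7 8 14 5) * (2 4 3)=[3, 1, 13, 2, 10, 0, 6, 8, 14, 11, 9, 4, 12, 7, 5]=(0 3 2 13 7 8 14 5)(4 10 9 11)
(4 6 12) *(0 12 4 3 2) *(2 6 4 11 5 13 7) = (0 12 3 6 11 5 13 7 2) = [12, 1, 0, 6, 4, 13, 11, 2, 8, 9, 10, 5, 3, 7]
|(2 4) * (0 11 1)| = 6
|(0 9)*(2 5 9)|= 4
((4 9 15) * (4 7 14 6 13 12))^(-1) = (4 12 13 6 14 7 15 9) = [0, 1, 2, 3, 12, 5, 14, 15, 8, 4, 10, 11, 13, 6, 7, 9]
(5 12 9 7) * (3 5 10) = (3 5 12 9 7 10) = [0, 1, 2, 5, 4, 12, 6, 10, 8, 7, 3, 11, 9]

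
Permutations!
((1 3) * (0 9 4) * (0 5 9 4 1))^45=[9, 4, 2, 5, 1, 3, 6, 7, 8, 0]=(0 9)(1 4)(3 5)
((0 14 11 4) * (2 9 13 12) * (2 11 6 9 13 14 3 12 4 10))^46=(0 13 10 12)(2 11 3 4)(6 9 14)=[13, 1, 11, 4, 2, 5, 9, 7, 8, 14, 12, 3, 0, 10, 6]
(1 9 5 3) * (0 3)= (0 3 1 9 5)= [3, 9, 2, 1, 4, 0, 6, 7, 8, 5]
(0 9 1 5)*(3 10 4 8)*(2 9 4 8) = (0 4 2 9 1 5)(3 10 8) = [4, 5, 9, 10, 2, 0, 6, 7, 3, 1, 8]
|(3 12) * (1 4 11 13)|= |(1 4 11 13)(3 12)|= 4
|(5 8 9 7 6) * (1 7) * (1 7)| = |(5 8 9 7 6)| = 5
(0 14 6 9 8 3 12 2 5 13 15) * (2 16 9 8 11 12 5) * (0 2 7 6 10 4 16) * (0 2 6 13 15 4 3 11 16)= (0 14 10 3 5 15 6 8 11 12 2 7 13 4)(9 16)= [14, 1, 7, 5, 0, 15, 8, 13, 11, 16, 3, 12, 2, 4, 10, 6, 9]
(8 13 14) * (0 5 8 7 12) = (0 5 8 13 14 7 12) = [5, 1, 2, 3, 4, 8, 6, 12, 13, 9, 10, 11, 0, 14, 7]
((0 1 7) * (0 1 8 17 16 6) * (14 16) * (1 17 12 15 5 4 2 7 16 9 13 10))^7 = (0 7 16 4 10 15 9 8 17 6 2 1 5 13 12 14) = [7, 5, 1, 3, 10, 13, 2, 16, 17, 8, 15, 11, 14, 12, 0, 9, 4, 6]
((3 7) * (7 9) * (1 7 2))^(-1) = (1 2 9 3 7) = [0, 2, 9, 7, 4, 5, 6, 1, 8, 3]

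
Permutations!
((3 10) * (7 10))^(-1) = (3 10 7) = [0, 1, 2, 10, 4, 5, 6, 3, 8, 9, 7]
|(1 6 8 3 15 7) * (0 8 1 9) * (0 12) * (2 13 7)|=18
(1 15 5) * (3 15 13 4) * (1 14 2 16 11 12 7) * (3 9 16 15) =(1 13 4 9 16 11 12 7)(2 15 5 14) =[0, 13, 15, 3, 9, 14, 6, 1, 8, 16, 10, 12, 7, 4, 2, 5, 11]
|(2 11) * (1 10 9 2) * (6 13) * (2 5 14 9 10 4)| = 12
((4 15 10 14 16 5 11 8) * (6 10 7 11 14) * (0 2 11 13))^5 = (0 15 11 13 4 2 7 8)(5 16 14)(6 10) = [15, 1, 7, 3, 2, 16, 10, 8, 0, 9, 6, 13, 12, 4, 5, 11, 14]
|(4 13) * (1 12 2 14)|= 4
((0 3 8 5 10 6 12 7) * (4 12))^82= (0 3 8 5 10 6 4 12 7)= [3, 1, 2, 8, 12, 10, 4, 0, 5, 9, 6, 11, 7]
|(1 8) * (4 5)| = |(1 8)(4 5)| = 2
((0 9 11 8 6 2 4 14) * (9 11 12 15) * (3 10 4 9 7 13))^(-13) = (0 11 8 6 2 9 12 15 7 13 3 10 4 14) = [11, 1, 9, 10, 14, 5, 2, 13, 6, 12, 4, 8, 15, 3, 0, 7]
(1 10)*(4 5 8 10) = [0, 4, 2, 3, 5, 8, 6, 7, 10, 9, 1] = (1 4 5 8 10)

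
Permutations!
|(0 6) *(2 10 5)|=6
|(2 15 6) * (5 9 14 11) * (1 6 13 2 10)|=|(1 6 10)(2 15 13)(5 9 14 11)|=12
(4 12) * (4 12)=(12)=[0, 1, 2, 3, 4, 5, 6, 7, 8, 9, 10, 11, 12]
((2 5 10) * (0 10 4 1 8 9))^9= (0 10 2 5 4 1 8 9)= [10, 8, 5, 3, 1, 4, 6, 7, 9, 0, 2]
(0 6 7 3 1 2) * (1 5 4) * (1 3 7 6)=[1, 2, 0, 5, 3, 4, 6, 7]=(7)(0 1 2)(3 5 4)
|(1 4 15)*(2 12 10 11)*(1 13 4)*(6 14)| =12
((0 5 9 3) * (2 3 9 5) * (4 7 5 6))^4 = (9)(0 2 3) = [2, 1, 3, 0, 4, 5, 6, 7, 8, 9]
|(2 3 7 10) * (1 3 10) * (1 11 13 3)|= 4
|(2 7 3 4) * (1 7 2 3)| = 2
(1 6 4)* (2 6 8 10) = [0, 8, 6, 3, 1, 5, 4, 7, 10, 9, 2] = (1 8 10 2 6 4)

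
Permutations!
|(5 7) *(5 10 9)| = |(5 7 10 9)| = 4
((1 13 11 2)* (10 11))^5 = (13) = [0, 1, 2, 3, 4, 5, 6, 7, 8, 9, 10, 11, 12, 13]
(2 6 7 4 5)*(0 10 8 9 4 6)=(0 10 8 9 4 5 2)(6 7)=[10, 1, 0, 3, 5, 2, 7, 6, 9, 4, 8]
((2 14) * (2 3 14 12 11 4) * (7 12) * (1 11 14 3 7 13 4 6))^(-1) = (1 6 11)(2 4 13)(7 14 12) = [0, 6, 4, 3, 13, 5, 11, 14, 8, 9, 10, 1, 7, 2, 12]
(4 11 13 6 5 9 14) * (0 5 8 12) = (0 5 9 14 4 11 13 6 8 12) = [5, 1, 2, 3, 11, 9, 8, 7, 12, 14, 10, 13, 0, 6, 4]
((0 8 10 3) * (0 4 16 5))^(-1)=(0 5 16 4 3 10 8)=[5, 1, 2, 10, 3, 16, 6, 7, 0, 9, 8, 11, 12, 13, 14, 15, 4]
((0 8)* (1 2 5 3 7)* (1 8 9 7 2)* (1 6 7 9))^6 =(9)(0 1 6 7 8) =[1, 6, 2, 3, 4, 5, 7, 8, 0, 9]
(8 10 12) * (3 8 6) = (3 8 10 12 6) = [0, 1, 2, 8, 4, 5, 3, 7, 10, 9, 12, 11, 6]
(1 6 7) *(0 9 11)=(0 9 11)(1 6 7)=[9, 6, 2, 3, 4, 5, 7, 1, 8, 11, 10, 0]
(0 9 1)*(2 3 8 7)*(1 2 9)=(0 1)(2 3 8 7 9)=[1, 0, 3, 8, 4, 5, 6, 9, 7, 2]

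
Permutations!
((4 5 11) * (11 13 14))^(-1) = [0, 1, 2, 3, 11, 4, 6, 7, 8, 9, 10, 14, 12, 5, 13] = (4 11 14 13 5)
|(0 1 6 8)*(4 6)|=|(0 1 4 6 8)|=5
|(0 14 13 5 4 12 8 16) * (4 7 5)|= 14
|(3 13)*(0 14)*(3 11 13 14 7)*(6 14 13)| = |(0 7 3 13 11 6 14)| = 7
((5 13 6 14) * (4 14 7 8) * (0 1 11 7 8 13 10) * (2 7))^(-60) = (14) = [0, 1, 2, 3, 4, 5, 6, 7, 8, 9, 10, 11, 12, 13, 14]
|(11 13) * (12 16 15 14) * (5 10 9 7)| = 4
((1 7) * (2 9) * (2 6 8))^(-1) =(1 7)(2 8 6 9) =[0, 7, 8, 3, 4, 5, 9, 1, 6, 2]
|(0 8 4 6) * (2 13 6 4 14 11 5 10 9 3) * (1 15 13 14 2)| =|(0 8 2 14 11 5 10 9 3 1 15 13 6)| =13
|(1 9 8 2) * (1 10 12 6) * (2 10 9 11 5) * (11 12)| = 6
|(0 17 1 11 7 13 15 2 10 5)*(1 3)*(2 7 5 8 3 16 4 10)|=30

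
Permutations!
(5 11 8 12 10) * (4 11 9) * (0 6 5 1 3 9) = (0 6 5)(1 3 9 4 11 8 12 10) = [6, 3, 2, 9, 11, 0, 5, 7, 12, 4, 1, 8, 10]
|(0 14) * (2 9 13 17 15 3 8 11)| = 8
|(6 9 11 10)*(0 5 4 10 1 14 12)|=10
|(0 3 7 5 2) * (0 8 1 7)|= |(0 3)(1 7 5 2 8)|= 10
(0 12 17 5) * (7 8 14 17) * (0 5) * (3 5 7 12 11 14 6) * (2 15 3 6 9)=(0 11 14 17)(2 15 3 5 7 8 9)=[11, 1, 15, 5, 4, 7, 6, 8, 9, 2, 10, 14, 12, 13, 17, 3, 16, 0]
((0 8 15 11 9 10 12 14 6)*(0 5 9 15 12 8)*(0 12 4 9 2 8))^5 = (0 2)(4 14)(5 10)(6 9)(8 12)(11 15) = [2, 1, 0, 3, 14, 10, 9, 7, 12, 6, 5, 15, 8, 13, 4, 11]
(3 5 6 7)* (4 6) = [0, 1, 2, 5, 6, 4, 7, 3] = (3 5 4 6 7)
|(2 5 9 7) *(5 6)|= |(2 6 5 9 7)|= 5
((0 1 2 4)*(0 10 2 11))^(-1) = (0 11 1)(2 10 4) = [11, 0, 10, 3, 2, 5, 6, 7, 8, 9, 4, 1]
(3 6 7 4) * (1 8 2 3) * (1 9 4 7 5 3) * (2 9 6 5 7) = [0, 8, 1, 5, 6, 3, 7, 2, 9, 4] = (1 8 9 4 6 7 2)(3 5)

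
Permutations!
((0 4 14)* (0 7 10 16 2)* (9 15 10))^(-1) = (0 2 16 10 15 9 7 14 4) = [2, 1, 16, 3, 0, 5, 6, 14, 8, 7, 15, 11, 12, 13, 4, 9, 10]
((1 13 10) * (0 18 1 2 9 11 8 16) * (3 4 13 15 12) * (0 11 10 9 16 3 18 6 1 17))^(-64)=(0 17 18 12 15 1 6)(2 10 9 13 4 3 8 11 16)=[17, 6, 10, 8, 3, 5, 0, 7, 11, 13, 9, 16, 15, 4, 14, 1, 2, 18, 12]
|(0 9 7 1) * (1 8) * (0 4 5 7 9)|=|(9)(1 4 5 7 8)|=5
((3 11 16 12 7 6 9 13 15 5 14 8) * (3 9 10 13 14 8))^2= (3 16 7 10 15 8 14 11 12 6 13 5 9)= [0, 1, 2, 16, 4, 9, 13, 10, 14, 3, 15, 12, 6, 5, 11, 8, 7]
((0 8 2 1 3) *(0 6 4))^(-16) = (0 6 1 8 4 3 2) = [6, 8, 0, 2, 3, 5, 1, 7, 4]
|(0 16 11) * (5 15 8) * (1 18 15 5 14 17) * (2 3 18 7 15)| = 6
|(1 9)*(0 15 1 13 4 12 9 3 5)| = |(0 15 1 3 5)(4 12 9 13)| = 20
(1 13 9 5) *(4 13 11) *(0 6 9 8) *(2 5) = (0 6 9 2 5 1 11 4 13 8) = [6, 11, 5, 3, 13, 1, 9, 7, 0, 2, 10, 4, 12, 8]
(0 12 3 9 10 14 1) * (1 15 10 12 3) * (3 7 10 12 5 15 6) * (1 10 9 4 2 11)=(0 7 9 5 15 12 10 14 6 3 4 2 11 1)=[7, 0, 11, 4, 2, 15, 3, 9, 8, 5, 14, 1, 10, 13, 6, 12]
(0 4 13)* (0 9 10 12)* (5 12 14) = (0 4 13 9 10 14 5 12) = [4, 1, 2, 3, 13, 12, 6, 7, 8, 10, 14, 11, 0, 9, 5]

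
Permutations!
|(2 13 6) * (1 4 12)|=3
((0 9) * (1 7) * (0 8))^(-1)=[8, 7, 2, 3, 4, 5, 6, 1, 9, 0]=(0 8 9)(1 7)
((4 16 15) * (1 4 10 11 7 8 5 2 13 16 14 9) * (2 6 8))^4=[0, 1, 10, 3, 4, 6, 8, 15, 5, 9, 13, 16, 12, 11, 14, 2, 7]=(2 10 13 11 16 7 15)(5 6 8)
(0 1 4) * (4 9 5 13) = (0 1 9 5 13 4) = [1, 9, 2, 3, 0, 13, 6, 7, 8, 5, 10, 11, 12, 4]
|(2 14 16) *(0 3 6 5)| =|(0 3 6 5)(2 14 16)| =12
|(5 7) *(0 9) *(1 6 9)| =4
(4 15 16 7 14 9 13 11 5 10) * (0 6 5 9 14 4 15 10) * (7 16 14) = (16)(0 6 5)(4 10 15 14 7)(9 13 11) = [6, 1, 2, 3, 10, 0, 5, 4, 8, 13, 15, 9, 12, 11, 7, 14, 16]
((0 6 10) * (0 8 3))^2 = (0 10 3 6 8) = [10, 1, 2, 6, 4, 5, 8, 7, 0, 9, 3]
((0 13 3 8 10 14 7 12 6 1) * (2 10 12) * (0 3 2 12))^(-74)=(0 10 12 3 13 14 6 8 2 7 1)=[10, 0, 7, 13, 4, 5, 8, 1, 2, 9, 12, 11, 3, 14, 6]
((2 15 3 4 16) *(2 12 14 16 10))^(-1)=(2 10 4 3 15)(12 16 14)=[0, 1, 10, 15, 3, 5, 6, 7, 8, 9, 4, 11, 16, 13, 12, 2, 14]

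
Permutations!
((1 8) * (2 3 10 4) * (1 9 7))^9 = [0, 8, 3, 10, 2, 5, 6, 1, 9, 7, 4] = (1 8 9 7)(2 3 10 4)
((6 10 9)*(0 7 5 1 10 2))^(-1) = (0 2 6 9 10 1 5 7) = [2, 5, 6, 3, 4, 7, 9, 0, 8, 10, 1]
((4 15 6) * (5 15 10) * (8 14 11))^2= [0, 1, 2, 3, 5, 6, 10, 7, 11, 9, 15, 14, 12, 13, 8, 4]= (4 5 6 10 15)(8 11 14)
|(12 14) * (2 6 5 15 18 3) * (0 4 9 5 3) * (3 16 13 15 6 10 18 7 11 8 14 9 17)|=|(0 4 17 3 2 10 18)(5 6 16 13 15 7 11 8 14 12 9)|=77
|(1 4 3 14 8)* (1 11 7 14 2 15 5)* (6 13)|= |(1 4 3 2 15 5)(6 13)(7 14 8 11)|= 12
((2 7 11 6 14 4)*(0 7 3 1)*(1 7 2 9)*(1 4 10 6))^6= (14)= [0, 1, 2, 3, 4, 5, 6, 7, 8, 9, 10, 11, 12, 13, 14]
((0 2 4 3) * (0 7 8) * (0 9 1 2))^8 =(1 2 4 3 7 8 9) =[0, 2, 4, 7, 3, 5, 6, 8, 9, 1]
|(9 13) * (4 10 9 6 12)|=|(4 10 9 13 6 12)|=6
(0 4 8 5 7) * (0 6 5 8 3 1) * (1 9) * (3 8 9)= (0 4 8 9 1)(5 7 6)= [4, 0, 2, 3, 8, 7, 5, 6, 9, 1]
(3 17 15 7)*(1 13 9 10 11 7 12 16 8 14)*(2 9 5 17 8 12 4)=(1 13 5 17 15 4 2 9 10 11 7 3 8 14)(12 16)=[0, 13, 9, 8, 2, 17, 6, 3, 14, 10, 11, 7, 16, 5, 1, 4, 12, 15]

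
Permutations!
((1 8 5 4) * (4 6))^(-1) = [0, 4, 2, 3, 6, 8, 5, 7, 1] = (1 4 6 5 8)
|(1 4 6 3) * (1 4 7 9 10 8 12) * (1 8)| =|(1 7 9 10)(3 4 6)(8 12)| =12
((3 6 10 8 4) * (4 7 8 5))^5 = (10)(7 8) = [0, 1, 2, 3, 4, 5, 6, 8, 7, 9, 10]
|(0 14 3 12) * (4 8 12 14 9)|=|(0 9 4 8 12)(3 14)|=10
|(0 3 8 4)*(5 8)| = 5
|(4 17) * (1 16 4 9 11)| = |(1 16 4 17 9 11)| = 6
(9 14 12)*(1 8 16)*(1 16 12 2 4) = (16)(1 8 12 9 14 2 4) = [0, 8, 4, 3, 1, 5, 6, 7, 12, 14, 10, 11, 9, 13, 2, 15, 16]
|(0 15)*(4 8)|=|(0 15)(4 8)|=2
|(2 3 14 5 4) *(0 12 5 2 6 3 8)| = |(0 12 5 4 6 3 14 2 8)| = 9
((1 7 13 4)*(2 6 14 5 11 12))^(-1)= (1 4 13 7)(2 12 11 5 14 6)= [0, 4, 12, 3, 13, 14, 2, 1, 8, 9, 10, 5, 11, 7, 6]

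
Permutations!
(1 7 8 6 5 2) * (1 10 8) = (1 7)(2 10 8 6 5) = [0, 7, 10, 3, 4, 2, 5, 1, 6, 9, 8]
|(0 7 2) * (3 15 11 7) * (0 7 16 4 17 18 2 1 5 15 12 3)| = 10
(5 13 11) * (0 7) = (0 7)(5 13 11) = [7, 1, 2, 3, 4, 13, 6, 0, 8, 9, 10, 5, 12, 11]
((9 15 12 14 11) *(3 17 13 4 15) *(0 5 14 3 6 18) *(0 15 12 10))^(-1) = [10, 1, 2, 12, 13, 0, 9, 7, 8, 11, 15, 14, 4, 17, 5, 18, 16, 3, 6] = (0 10 15 18 6 9 11 14 5)(3 12 4 13 17)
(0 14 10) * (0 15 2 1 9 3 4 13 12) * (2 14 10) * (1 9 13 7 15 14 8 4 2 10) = (0 1 13 12)(2 9 3)(4 7 15 8)(10 14) = [1, 13, 9, 2, 7, 5, 6, 15, 4, 3, 14, 11, 0, 12, 10, 8]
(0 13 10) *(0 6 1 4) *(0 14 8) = [13, 4, 2, 3, 14, 5, 1, 7, 0, 9, 6, 11, 12, 10, 8] = (0 13 10 6 1 4 14 8)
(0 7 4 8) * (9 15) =(0 7 4 8)(9 15) =[7, 1, 2, 3, 8, 5, 6, 4, 0, 15, 10, 11, 12, 13, 14, 9]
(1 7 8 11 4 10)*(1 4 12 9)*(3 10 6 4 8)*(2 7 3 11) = [0, 3, 7, 10, 6, 5, 4, 11, 2, 1, 8, 12, 9] = (1 3 10 8 2 7 11 12 9)(4 6)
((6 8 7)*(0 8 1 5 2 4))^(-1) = (0 4 2 5 1 6 7 8) = [4, 6, 5, 3, 2, 1, 7, 8, 0]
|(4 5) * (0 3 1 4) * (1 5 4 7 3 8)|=|(0 8 1 7 3 5)|=6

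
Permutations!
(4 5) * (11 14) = [0, 1, 2, 3, 5, 4, 6, 7, 8, 9, 10, 14, 12, 13, 11] = (4 5)(11 14)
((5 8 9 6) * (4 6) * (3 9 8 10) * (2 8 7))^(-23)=[0, 1, 8, 9, 6, 10, 5, 2, 7, 4, 3]=(2 8 7)(3 9 4 6 5 10)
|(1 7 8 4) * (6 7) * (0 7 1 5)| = 10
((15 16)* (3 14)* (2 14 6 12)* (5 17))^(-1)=(2 12 6 3 14)(5 17)(15 16)=[0, 1, 12, 14, 4, 17, 3, 7, 8, 9, 10, 11, 6, 13, 2, 16, 15, 5]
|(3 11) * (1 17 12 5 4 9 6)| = |(1 17 12 5 4 9 6)(3 11)| = 14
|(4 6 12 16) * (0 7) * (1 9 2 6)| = |(0 7)(1 9 2 6 12 16 4)| = 14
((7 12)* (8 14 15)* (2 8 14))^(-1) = (2 8)(7 12)(14 15) = [0, 1, 8, 3, 4, 5, 6, 12, 2, 9, 10, 11, 7, 13, 15, 14]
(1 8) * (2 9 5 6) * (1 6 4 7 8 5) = (1 5 4 7 8 6 2 9) = [0, 5, 9, 3, 7, 4, 2, 8, 6, 1]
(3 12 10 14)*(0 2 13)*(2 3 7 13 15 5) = [3, 1, 15, 12, 4, 2, 6, 13, 8, 9, 14, 11, 10, 0, 7, 5] = (0 3 12 10 14 7 13)(2 15 5)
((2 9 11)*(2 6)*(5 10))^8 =(11) =[0, 1, 2, 3, 4, 5, 6, 7, 8, 9, 10, 11]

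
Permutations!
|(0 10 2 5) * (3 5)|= 5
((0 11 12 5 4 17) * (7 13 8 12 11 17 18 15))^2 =(4 15 13 12)(5 18 7 8) =[0, 1, 2, 3, 15, 18, 6, 8, 5, 9, 10, 11, 4, 12, 14, 13, 16, 17, 7]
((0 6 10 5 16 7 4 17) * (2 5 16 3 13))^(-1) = (0 17 4 7 16 10 6)(2 13 3 5) = [17, 1, 13, 5, 7, 2, 0, 16, 8, 9, 6, 11, 12, 3, 14, 15, 10, 4]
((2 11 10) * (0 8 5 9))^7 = [9, 1, 11, 3, 4, 8, 6, 7, 0, 5, 2, 10] = (0 9 5 8)(2 11 10)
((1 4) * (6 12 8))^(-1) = (1 4)(6 8 12) = [0, 4, 2, 3, 1, 5, 8, 7, 12, 9, 10, 11, 6]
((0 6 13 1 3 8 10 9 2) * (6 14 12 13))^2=(0 12 1 8 9)(2 14 13 3 10)=[12, 8, 14, 10, 4, 5, 6, 7, 9, 0, 2, 11, 1, 3, 13]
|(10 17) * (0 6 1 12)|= |(0 6 1 12)(10 17)|= 4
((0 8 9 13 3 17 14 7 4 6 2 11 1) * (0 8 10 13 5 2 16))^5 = (0 14)(1 11 2 5 9 8)(3 6)(4 13)(7 10)(16 17) = [14, 11, 5, 6, 13, 9, 3, 10, 1, 8, 7, 2, 12, 4, 0, 15, 17, 16]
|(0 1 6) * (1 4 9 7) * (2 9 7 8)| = 15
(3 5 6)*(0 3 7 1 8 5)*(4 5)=(0 3)(1 8 4 5 6 7)=[3, 8, 2, 0, 5, 6, 7, 1, 4]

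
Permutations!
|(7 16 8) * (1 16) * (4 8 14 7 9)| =|(1 16 14 7)(4 8 9)| =12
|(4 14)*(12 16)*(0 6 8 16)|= |(0 6 8 16 12)(4 14)|= 10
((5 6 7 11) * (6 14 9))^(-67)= (5 11 7 6 9 14)= [0, 1, 2, 3, 4, 11, 9, 6, 8, 14, 10, 7, 12, 13, 5]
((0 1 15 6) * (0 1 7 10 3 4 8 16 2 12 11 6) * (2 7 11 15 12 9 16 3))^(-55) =(16)(0 15 12 1 6 11)(3 8 4) =[15, 6, 2, 8, 3, 5, 11, 7, 4, 9, 10, 0, 1, 13, 14, 12, 16]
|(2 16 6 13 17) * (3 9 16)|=|(2 3 9 16 6 13 17)|=7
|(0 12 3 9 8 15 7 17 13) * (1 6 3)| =11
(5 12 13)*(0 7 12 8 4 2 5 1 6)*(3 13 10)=(0 7 12 10 3 13 1 6)(2 5 8 4)=[7, 6, 5, 13, 2, 8, 0, 12, 4, 9, 3, 11, 10, 1]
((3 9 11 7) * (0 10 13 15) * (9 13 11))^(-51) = [13, 1, 2, 11, 4, 5, 6, 10, 8, 9, 15, 0, 12, 7, 14, 3] = (0 13 7 10 15 3 11)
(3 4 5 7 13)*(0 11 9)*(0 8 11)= [0, 1, 2, 4, 5, 7, 6, 13, 11, 8, 10, 9, 12, 3]= (3 4 5 7 13)(8 11 9)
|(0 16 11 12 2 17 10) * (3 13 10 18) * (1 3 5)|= 12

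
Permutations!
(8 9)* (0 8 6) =[8, 1, 2, 3, 4, 5, 0, 7, 9, 6] =(0 8 9 6)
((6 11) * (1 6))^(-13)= (1 11 6)= [0, 11, 2, 3, 4, 5, 1, 7, 8, 9, 10, 6]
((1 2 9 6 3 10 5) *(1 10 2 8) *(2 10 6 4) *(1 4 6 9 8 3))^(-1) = (1 6 9 5 10 3)(2 4 8) = [0, 6, 4, 1, 8, 10, 9, 7, 2, 5, 3]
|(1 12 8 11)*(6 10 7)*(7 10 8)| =|(1 12 7 6 8 11)| =6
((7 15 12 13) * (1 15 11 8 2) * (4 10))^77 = (1 11 12 2 7 15 8 13)(4 10) = [0, 11, 7, 3, 10, 5, 6, 15, 13, 9, 4, 12, 2, 1, 14, 8]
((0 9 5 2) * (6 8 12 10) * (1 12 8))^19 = [2, 6, 5, 3, 4, 9, 10, 7, 8, 0, 12, 11, 1] = (0 2 5 9)(1 6 10 12)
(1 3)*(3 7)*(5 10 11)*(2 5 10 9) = (1 7 3)(2 5 9)(10 11) = [0, 7, 5, 1, 4, 9, 6, 3, 8, 2, 11, 10]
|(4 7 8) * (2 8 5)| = |(2 8 4 7 5)| = 5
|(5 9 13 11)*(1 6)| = |(1 6)(5 9 13 11)| = 4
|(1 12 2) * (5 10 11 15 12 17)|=8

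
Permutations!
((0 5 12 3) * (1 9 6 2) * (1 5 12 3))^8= (12)= [0, 1, 2, 3, 4, 5, 6, 7, 8, 9, 10, 11, 12]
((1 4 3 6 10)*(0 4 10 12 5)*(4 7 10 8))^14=(0 8 12 10 3)(1 6 7 4 5)=[8, 6, 2, 0, 5, 1, 7, 4, 12, 9, 3, 11, 10]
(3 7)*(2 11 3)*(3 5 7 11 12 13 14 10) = (2 12 13 14 10 3 11 5 7) = [0, 1, 12, 11, 4, 7, 6, 2, 8, 9, 3, 5, 13, 14, 10]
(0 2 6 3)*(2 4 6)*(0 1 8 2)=(0 4 6 3 1 8 2)=[4, 8, 0, 1, 6, 5, 3, 7, 2]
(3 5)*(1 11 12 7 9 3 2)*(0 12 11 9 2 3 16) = (0 12 7 2 1 9 16)(3 5) = [12, 9, 1, 5, 4, 3, 6, 2, 8, 16, 10, 11, 7, 13, 14, 15, 0]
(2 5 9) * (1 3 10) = (1 3 10)(2 5 9) = [0, 3, 5, 10, 4, 9, 6, 7, 8, 2, 1]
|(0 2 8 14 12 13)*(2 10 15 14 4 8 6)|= |(0 10 15 14 12 13)(2 6)(4 8)|= 6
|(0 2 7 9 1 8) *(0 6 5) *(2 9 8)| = 8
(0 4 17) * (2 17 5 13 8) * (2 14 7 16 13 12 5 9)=(0 4 9 2 17)(5 12)(7 16 13 8 14)=[4, 1, 17, 3, 9, 12, 6, 16, 14, 2, 10, 11, 5, 8, 7, 15, 13, 0]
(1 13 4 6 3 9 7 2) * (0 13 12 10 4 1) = [13, 12, 0, 9, 6, 5, 3, 2, 8, 7, 4, 11, 10, 1] = (0 13 1 12 10 4 6 3 9 7 2)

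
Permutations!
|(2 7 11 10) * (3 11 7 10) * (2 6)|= 6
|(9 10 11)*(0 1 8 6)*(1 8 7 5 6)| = 6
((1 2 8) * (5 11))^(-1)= [0, 8, 1, 3, 4, 11, 6, 7, 2, 9, 10, 5]= (1 8 2)(5 11)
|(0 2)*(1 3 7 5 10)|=10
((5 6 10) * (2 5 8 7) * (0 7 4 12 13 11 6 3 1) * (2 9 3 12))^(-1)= (0 1 3 9 7)(2 4 8 10 6 11 13 12 5)= [1, 3, 4, 9, 8, 2, 11, 0, 10, 7, 6, 13, 5, 12]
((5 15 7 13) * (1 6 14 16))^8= [0, 1, 2, 3, 4, 5, 6, 7, 8, 9, 10, 11, 12, 13, 14, 15, 16]= (16)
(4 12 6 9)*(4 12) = (6 9 12) = [0, 1, 2, 3, 4, 5, 9, 7, 8, 12, 10, 11, 6]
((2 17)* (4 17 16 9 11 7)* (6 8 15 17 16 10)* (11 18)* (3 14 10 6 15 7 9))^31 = [0, 1, 15, 4, 8, 5, 17, 6, 2, 18, 3, 9, 12, 13, 16, 14, 7, 10, 11] = (2 15 14 16 7 6 17 10 3 4 8)(9 18 11)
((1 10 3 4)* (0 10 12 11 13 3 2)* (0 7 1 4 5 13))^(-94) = (0 1 10 12 2 11 7)(3 13 5) = [1, 10, 11, 13, 4, 3, 6, 0, 8, 9, 12, 7, 2, 5]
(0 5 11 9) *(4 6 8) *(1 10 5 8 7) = [8, 10, 2, 3, 6, 11, 7, 1, 4, 0, 5, 9] = (0 8 4 6 7 1 10 5 11 9)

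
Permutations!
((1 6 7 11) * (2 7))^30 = [0, 1, 2, 3, 4, 5, 6, 7, 8, 9, 10, 11] = (11)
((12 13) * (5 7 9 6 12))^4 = (5 12 9)(6 7 13) = [0, 1, 2, 3, 4, 12, 7, 13, 8, 5, 10, 11, 9, 6]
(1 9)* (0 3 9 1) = (0 3 9) = [3, 1, 2, 9, 4, 5, 6, 7, 8, 0]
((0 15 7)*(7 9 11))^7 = (0 9 7 15 11) = [9, 1, 2, 3, 4, 5, 6, 15, 8, 7, 10, 0, 12, 13, 14, 11]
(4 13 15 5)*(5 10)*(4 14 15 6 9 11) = (4 13 6 9 11)(5 14 15 10) = [0, 1, 2, 3, 13, 14, 9, 7, 8, 11, 5, 4, 12, 6, 15, 10]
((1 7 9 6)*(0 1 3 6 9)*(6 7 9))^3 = (0 6)(1 3)(7 9) = [6, 3, 2, 1, 4, 5, 0, 9, 8, 7]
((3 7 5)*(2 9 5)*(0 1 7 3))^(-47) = (0 1 7 2 9 5) = [1, 7, 9, 3, 4, 0, 6, 2, 8, 5]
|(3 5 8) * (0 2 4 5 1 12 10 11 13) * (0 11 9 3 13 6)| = 40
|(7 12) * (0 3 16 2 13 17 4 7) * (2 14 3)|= 21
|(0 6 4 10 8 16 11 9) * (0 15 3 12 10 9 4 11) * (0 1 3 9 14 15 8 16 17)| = 45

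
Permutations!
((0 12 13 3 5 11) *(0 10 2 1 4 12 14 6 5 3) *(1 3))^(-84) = (14) = [0, 1, 2, 3, 4, 5, 6, 7, 8, 9, 10, 11, 12, 13, 14]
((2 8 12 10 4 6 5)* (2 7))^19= (2 10 5 8 4 7 12 6)= [0, 1, 10, 3, 7, 8, 2, 12, 4, 9, 5, 11, 6]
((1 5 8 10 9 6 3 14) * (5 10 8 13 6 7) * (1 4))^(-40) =[0, 1, 2, 3, 4, 5, 6, 7, 8, 9, 10, 11, 12, 13, 14] =(14)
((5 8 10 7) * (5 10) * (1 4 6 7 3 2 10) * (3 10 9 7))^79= (10)(1 6 2 7 4 3 9)(5 8)= [0, 6, 7, 9, 3, 8, 2, 4, 5, 1, 10]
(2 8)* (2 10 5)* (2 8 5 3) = (2 5 8 10 3) = [0, 1, 5, 2, 4, 8, 6, 7, 10, 9, 3]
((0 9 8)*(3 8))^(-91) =[9, 1, 2, 8, 4, 5, 6, 7, 0, 3] =(0 9 3 8)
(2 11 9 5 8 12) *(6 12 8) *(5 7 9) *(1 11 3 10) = (1 11 5 6 12 2 3 10)(7 9) = [0, 11, 3, 10, 4, 6, 12, 9, 8, 7, 1, 5, 2]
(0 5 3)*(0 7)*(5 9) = (0 9 5 3 7) = [9, 1, 2, 7, 4, 3, 6, 0, 8, 5]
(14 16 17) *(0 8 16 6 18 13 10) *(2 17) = (0 8 16 2 17 14 6 18 13 10) = [8, 1, 17, 3, 4, 5, 18, 7, 16, 9, 0, 11, 12, 10, 6, 15, 2, 14, 13]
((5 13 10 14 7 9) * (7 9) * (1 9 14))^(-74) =[0, 9, 2, 3, 4, 13, 6, 7, 8, 5, 1, 11, 12, 10, 14] =(14)(1 9 5 13 10)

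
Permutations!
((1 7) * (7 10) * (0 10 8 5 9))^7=[0, 1, 2, 3, 4, 5, 6, 7, 8, 9, 10]=(10)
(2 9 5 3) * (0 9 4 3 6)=(0 9 5 6)(2 4 3)=[9, 1, 4, 2, 3, 6, 0, 7, 8, 5]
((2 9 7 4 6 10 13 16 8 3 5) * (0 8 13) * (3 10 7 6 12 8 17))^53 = [9, 1, 12, 7, 17, 4, 10, 0, 5, 8, 2, 11, 3, 16, 14, 15, 13, 6] = (0 9 8 5 4 17 6 10 2 12 3 7)(13 16)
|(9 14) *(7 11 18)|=6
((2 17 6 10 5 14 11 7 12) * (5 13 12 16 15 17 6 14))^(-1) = (2 12 13 10 6)(7 11 14 17 15 16) = [0, 1, 12, 3, 4, 5, 2, 11, 8, 9, 6, 14, 13, 10, 17, 16, 7, 15]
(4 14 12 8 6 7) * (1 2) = (1 2)(4 14 12 8 6 7) = [0, 2, 1, 3, 14, 5, 7, 4, 6, 9, 10, 11, 8, 13, 12]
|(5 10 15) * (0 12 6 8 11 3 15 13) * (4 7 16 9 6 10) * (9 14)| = 44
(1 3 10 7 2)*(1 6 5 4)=(1 3 10 7 2 6 5 4)=[0, 3, 6, 10, 1, 4, 5, 2, 8, 9, 7]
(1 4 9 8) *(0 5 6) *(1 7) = (0 5 6)(1 4 9 8 7) = [5, 4, 2, 3, 9, 6, 0, 1, 7, 8]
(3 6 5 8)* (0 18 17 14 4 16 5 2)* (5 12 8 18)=(0 5 18 17 14 4 16 12 8 3 6 2)=[5, 1, 0, 6, 16, 18, 2, 7, 3, 9, 10, 11, 8, 13, 4, 15, 12, 14, 17]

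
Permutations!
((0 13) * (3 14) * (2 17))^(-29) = [13, 1, 17, 14, 4, 5, 6, 7, 8, 9, 10, 11, 12, 0, 3, 15, 16, 2] = (0 13)(2 17)(3 14)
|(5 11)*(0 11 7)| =4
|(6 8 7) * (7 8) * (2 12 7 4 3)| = 6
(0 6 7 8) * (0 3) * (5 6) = [5, 1, 2, 0, 4, 6, 7, 8, 3] = (0 5 6 7 8 3)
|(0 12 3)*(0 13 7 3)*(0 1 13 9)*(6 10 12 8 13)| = |(0 8 13 7 3 9)(1 6 10 12)| = 12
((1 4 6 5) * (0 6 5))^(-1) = (0 6)(1 5 4) = [6, 5, 2, 3, 1, 4, 0]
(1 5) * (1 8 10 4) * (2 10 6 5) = (1 2 10 4)(5 8 6) = [0, 2, 10, 3, 1, 8, 5, 7, 6, 9, 4]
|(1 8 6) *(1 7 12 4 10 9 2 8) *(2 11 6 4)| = 9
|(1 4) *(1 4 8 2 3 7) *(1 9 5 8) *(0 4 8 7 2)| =|(0 4 8)(2 3)(5 7 9)| =6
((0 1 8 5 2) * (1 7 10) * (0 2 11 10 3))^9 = (1 10 11 5 8) = [0, 10, 2, 3, 4, 8, 6, 7, 1, 9, 11, 5]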